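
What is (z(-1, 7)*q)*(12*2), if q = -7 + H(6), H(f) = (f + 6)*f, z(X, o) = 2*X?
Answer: -3120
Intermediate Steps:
H(f) = f*(6 + f) (H(f) = (6 + f)*f = f*(6 + f))
q = 65 (q = -7 + 6*(6 + 6) = -7 + 6*12 = -7 + 72 = 65)
(z(-1, 7)*q)*(12*2) = ((2*(-1))*65)*(12*2) = -2*65*24 = -130*24 = -3120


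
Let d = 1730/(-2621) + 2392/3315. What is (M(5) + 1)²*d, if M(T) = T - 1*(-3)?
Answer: 1110078/222785 ≈ 4.9827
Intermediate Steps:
d = 41114/668355 (d = 1730*(-1/2621) + 2392*(1/3315) = -1730/2621 + 184/255 = 41114/668355 ≈ 0.061515)
M(T) = 3 + T (M(T) = T + 3 = 3 + T)
(M(5) + 1)²*d = ((3 + 5) + 1)²*(41114/668355) = (8 + 1)²*(41114/668355) = 9²*(41114/668355) = 81*(41114/668355) = 1110078/222785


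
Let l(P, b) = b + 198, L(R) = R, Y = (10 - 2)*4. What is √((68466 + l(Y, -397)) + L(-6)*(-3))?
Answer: √68285 ≈ 261.31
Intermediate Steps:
Y = 32 (Y = 8*4 = 32)
l(P, b) = 198 + b
√((68466 + l(Y, -397)) + L(-6)*(-3)) = √((68466 + (198 - 397)) - 6*(-3)) = √((68466 - 199) + 18) = √(68267 + 18) = √68285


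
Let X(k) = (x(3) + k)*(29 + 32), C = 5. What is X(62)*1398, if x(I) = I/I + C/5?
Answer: 5457792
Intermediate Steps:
x(I) = 2 (x(I) = I/I + 5/5 = 1 + 5*(⅕) = 1 + 1 = 2)
X(k) = 122 + 61*k (X(k) = (2 + k)*(29 + 32) = (2 + k)*61 = 122 + 61*k)
X(62)*1398 = (122 + 61*62)*1398 = (122 + 3782)*1398 = 3904*1398 = 5457792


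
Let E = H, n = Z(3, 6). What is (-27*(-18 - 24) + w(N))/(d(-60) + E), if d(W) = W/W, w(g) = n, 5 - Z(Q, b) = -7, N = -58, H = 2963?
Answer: 191/494 ≈ 0.38664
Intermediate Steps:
Z(Q, b) = 12 (Z(Q, b) = 5 - 1*(-7) = 5 + 7 = 12)
n = 12
w(g) = 12
d(W) = 1
E = 2963
(-27*(-18 - 24) + w(N))/(d(-60) + E) = (-27*(-18 - 24) + 12)/(1 + 2963) = (-27*(-42) + 12)/2964 = (1134 + 12)*(1/2964) = 1146*(1/2964) = 191/494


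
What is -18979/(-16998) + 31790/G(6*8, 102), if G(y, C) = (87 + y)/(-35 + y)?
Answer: 468488375/152982 ≈ 3062.4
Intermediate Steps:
G(y, C) = (87 + y)/(-35 + y)
-18979/(-16998) + 31790/G(6*8, 102) = -18979/(-16998) + 31790/(((87 + 6*8)/(-35 + 6*8))) = -18979*(-1/16998) + 31790/(((87 + 48)/(-35 + 48))) = 18979/16998 + 31790/((135/13)) = 18979/16998 + 31790/(((1/13)*135)) = 18979/16998 + 31790/(135/13) = 18979/16998 + 31790*(13/135) = 18979/16998 + 82654/27 = 468488375/152982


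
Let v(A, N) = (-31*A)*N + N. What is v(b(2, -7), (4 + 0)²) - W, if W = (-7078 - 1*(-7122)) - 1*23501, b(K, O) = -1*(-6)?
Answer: 20497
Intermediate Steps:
b(K, O) = 6
v(A, N) = N - 31*A*N (v(A, N) = -31*A*N + N = N - 31*A*N)
W = -23457 (W = (-7078 + 7122) - 23501 = 44 - 23501 = -23457)
v(b(2, -7), (4 + 0)²) - W = (4 + 0)²*(1 - 31*6) - 1*(-23457) = 4²*(1 - 186) + 23457 = 16*(-185) + 23457 = -2960 + 23457 = 20497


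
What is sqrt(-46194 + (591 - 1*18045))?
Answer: 12*I*sqrt(442) ≈ 252.29*I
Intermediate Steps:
sqrt(-46194 + (591 - 1*18045)) = sqrt(-46194 + (591 - 18045)) = sqrt(-46194 - 17454) = sqrt(-63648) = 12*I*sqrt(442)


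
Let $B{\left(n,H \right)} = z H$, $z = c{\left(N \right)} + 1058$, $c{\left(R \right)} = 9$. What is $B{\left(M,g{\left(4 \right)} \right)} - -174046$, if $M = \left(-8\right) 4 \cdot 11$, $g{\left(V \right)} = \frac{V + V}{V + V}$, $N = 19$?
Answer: $175113$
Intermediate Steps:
$z = 1067$ ($z = 9 + 1058 = 1067$)
$g{\left(V \right)} = 1$ ($g{\left(V \right)} = \frac{2 V}{2 V} = 2 V \frac{1}{2 V} = 1$)
$M = -352$ ($M = \left(-32\right) 11 = -352$)
$B{\left(n,H \right)} = 1067 H$
$B{\left(M,g{\left(4 \right)} \right)} - -174046 = 1067 \cdot 1 - -174046 = 1067 + 174046 = 175113$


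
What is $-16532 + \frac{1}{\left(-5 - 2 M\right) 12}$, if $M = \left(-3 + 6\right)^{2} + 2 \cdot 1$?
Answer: $- \frac{5356369}{324} \approx -16532.0$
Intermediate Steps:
$M = 11$ ($M = 3^{2} + 2 = 9 + 2 = 11$)
$-16532 + \frac{1}{\left(-5 - 2 M\right) 12} = -16532 + \frac{1}{\left(-5 - 22\right) 12} = -16532 + \frac{1}{\left(-27\right) 12} = -16532 + \frac{1}{-324} = -16532 - \frac{1}{324} = - \frac{5356369}{324}$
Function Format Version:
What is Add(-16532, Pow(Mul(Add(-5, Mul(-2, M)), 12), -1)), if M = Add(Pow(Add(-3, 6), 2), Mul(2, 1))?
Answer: Rational(-5356369, 324) ≈ -16532.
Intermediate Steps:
M = 11 (M = Add(Pow(3, 2), 2) = Add(9, 2) = 11)
Add(-16532, Pow(Mul(Add(-5, Mul(-2, M)), 12), -1)) = Add(-16532, Pow(Mul(Add(-5, Mul(-2, 11)), 12), -1)) = Add(-16532, Pow(Mul(Add(-5, -22), 12), -1)) = Add(-16532, Pow(Mul(-27, 12), -1)) = Add(-16532, Pow(-324, -1)) = Add(-16532, Rational(-1, 324)) = Rational(-5356369, 324)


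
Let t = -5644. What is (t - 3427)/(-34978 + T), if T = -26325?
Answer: 9071/61303 ≈ 0.14797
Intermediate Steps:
(t - 3427)/(-34978 + T) = (-5644 - 3427)/(-34978 - 26325) = -9071/(-61303) = -9071*(-1/61303) = 9071/61303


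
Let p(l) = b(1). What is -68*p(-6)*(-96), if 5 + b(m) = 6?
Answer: 6528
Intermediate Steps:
b(m) = 1 (b(m) = -5 + 6 = 1)
p(l) = 1
-68*p(-6)*(-96) = -68*1*(-96) = -68*(-96) = 6528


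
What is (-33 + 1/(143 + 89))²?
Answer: 58599025/53824 ≈ 1088.7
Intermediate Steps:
(-33 + 1/(143 + 89))² = (-33 + 1/232)² = (-7655/232)² = 58599025/53824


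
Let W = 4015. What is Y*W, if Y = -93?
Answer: -373395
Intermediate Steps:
Y*W = -93*4015 = -373395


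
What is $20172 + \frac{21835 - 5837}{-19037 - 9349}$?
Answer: $\frac{15068063}{747} \approx 20171.0$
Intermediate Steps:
$20172 + \frac{21835 - 5837}{-19037 - 9349} = 20172 + \frac{15998}{-28386} = 20172 + 15998 \left(- \frac{1}{28386}\right) = 20172 - \frac{421}{747} = \frac{15068063}{747}$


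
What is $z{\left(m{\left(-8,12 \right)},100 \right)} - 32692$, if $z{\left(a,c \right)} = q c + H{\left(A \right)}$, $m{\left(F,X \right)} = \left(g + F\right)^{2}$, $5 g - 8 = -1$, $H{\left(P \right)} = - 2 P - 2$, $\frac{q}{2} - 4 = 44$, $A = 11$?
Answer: $-23116$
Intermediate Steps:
$q = 96$ ($q = 8 + 2 \cdot 44 = 8 + 88 = 96$)
$H{\left(P \right)} = -2 - 2 P$
$g = \frac{7}{5}$ ($g = \frac{8}{5} + \frac{1}{5} \left(-1\right) = \frac{8}{5} - \frac{1}{5} = \frac{7}{5} \approx 1.4$)
$m{\left(F,X \right)} = \left(\frac{7}{5} + F\right)^{2}$
$z{\left(a,c \right)} = -24 + 96 c$ ($z{\left(a,c \right)} = 96 c - 24 = -24 + 96 c$)
$z{\left(m{\left(-8,12 \right)},100 \right)} - 32692 = \left(-24 + 96 \cdot 100\right) - 32692 = \left(-24 + 9600\right) - 32692 = 9576 - 32692 = -23116$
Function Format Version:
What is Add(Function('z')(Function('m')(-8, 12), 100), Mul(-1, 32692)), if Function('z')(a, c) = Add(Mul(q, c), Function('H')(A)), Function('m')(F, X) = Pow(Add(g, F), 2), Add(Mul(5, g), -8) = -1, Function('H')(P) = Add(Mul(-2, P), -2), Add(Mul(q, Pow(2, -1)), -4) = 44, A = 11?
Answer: -23116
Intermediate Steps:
q = 96 (q = Add(8, Mul(2, 44)) = Add(8, 88) = 96)
Function('H')(P) = Add(-2, Mul(-2, P))
g = Rational(7, 5) (g = Add(Rational(8, 5), Mul(Rational(1, 5), -1)) = Add(Rational(8, 5), Rational(-1, 5)) = Rational(7, 5) ≈ 1.4000)
Function('m')(F, X) = Pow(Add(Rational(7, 5), F), 2)
Function('z')(a, c) = Add(-24, Mul(96, c)) (Function('z')(a, c) = Add(Mul(96, c), Add(-2, Mul(-2, 11))) = Add(Mul(96, c), Add(-2, -22)) = Add(Mul(96, c), -24) = Add(-24, Mul(96, c)))
Add(Function('z')(Function('m')(-8, 12), 100), Mul(-1, 32692)) = Add(Add(-24, Mul(96, 100)), Mul(-1, 32692)) = Add(Add(-24, 9600), -32692) = Add(9576, -32692) = -23116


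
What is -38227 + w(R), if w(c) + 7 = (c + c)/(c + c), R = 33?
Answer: -38233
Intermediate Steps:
w(c) = -6 (w(c) = -7 + (c + c)/(c + c) = -7 + (2*c)/((2*c)) = -7 + (2*c)*(1/(2*c)) = -7 + 1 = -6)
-38227 + w(R) = -38227 - 6 = -38233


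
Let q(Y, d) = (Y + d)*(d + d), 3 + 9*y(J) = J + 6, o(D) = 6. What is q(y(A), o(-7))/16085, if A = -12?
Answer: 12/3217 ≈ 0.0037302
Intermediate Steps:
y(J) = ⅓ + J/9 (y(J) = -⅓ + (J + 6)/9 = -⅓ + (6 + J)/9 = -⅓ + (⅔ + J/9) = ⅓ + J/9)
q(Y, d) = 2*d*(Y + d) (q(Y, d) = (Y + d)*(2*d) = 2*d*(Y + d))
q(y(A), o(-7))/16085 = (2*6*((⅓ + (⅑)*(-12)) + 6))/16085 = (2*6*((⅓ - 4/3) + 6))*(1/16085) = (2*6*(-1 + 6))*(1/16085) = (2*6*5)*(1/16085) = 60*(1/16085) = 12/3217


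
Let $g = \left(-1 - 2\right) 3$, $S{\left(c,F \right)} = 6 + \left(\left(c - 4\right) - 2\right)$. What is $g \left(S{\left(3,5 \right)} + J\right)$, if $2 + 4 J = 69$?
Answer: $- \frac{711}{4} \approx -177.75$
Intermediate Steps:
$J = \frac{67}{4}$ ($J = - \frac{1}{2} + \frac{1}{4} \cdot 69 = - \frac{1}{2} + \frac{69}{4} = \frac{67}{4} \approx 16.75$)
$S{\left(c,F \right)} = c$ ($S{\left(c,F \right)} = 6 + \left(\left(-4 + c\right) - 2\right) = 6 + \left(-6 + c\right) = c$)
$g = -9$ ($g = \left(-3\right) 3 = -9$)
$g \left(S{\left(3,5 \right)} + J\right) = - 9 \left(3 + \frac{67}{4}\right) = \left(-9\right) \frac{79}{4} = - \frac{711}{4}$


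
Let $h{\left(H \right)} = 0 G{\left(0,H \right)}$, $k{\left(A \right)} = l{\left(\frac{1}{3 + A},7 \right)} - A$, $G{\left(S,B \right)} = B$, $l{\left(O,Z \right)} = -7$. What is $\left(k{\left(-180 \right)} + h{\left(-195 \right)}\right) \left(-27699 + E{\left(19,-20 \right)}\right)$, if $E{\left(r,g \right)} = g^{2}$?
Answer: $-4722727$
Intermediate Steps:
$k{\left(A \right)} = -7 - A$
$h{\left(H \right)} = 0$ ($h{\left(H \right)} = 0 H = 0$)
$\left(k{\left(-180 \right)} + h{\left(-195 \right)}\right) \left(-27699 + E{\left(19,-20 \right)}\right) = \left(\left(-7 - -180\right) + 0\right) \left(-27699 + \left(-20\right)^{2}\right) = \left(\left(-7 + 180\right) + 0\right) \left(-27699 + 400\right) = \left(173 + 0\right) \left(-27299\right) = 173 \left(-27299\right) = -4722727$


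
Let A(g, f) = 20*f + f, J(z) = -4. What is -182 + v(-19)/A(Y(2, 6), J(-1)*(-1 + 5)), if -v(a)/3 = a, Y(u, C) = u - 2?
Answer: -20403/112 ≈ -182.17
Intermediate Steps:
Y(u, C) = -2 + u
v(a) = -3*a
A(g, f) = 21*f
-182 + v(-19)/A(Y(2, 6), J(-1)*(-1 + 5)) = -182 + (-3*(-19))/((21*(-4*(-1 + 5)))) = -182 + 57/((21*(-4*4))) = -182 + 57/((21*(-16))) = -182 + 57/(-336) = -182 + 57*(-1/336) = -182 - 19/112 = -20403/112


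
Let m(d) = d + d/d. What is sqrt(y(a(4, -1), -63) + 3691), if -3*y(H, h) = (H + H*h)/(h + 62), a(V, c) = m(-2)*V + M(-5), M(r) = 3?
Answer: sqrt(33405)/3 ≈ 60.923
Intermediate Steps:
m(d) = 1 + d (m(d) = d + 1 = 1 + d)
a(V, c) = 3 - V (a(V, c) = (1 - 2)*V + 3 = -V + 3 = 3 - V)
y(H, h) = -(H + H*h)/(3*(62 + h)) (y(H, h) = -(H + H*h)/(3*(h + 62)) = -(H + H*h)/(3*(62 + h)))
sqrt(y(a(4, -1), -63) + 3691) = sqrt(-(3 - 1*4)*(1 - 63)/(186 + 3*(-63)) + 3691) = sqrt(-1*(3 - 4)*(-62)/(186 - 189) + 3691) = sqrt(-1*(-1)*(-62)/(-3) + 3691) = sqrt(-1*(-1)*(-1/3)*(-62) + 3691) = sqrt(62/3 + 3691) = sqrt(11135/3) = sqrt(33405)/3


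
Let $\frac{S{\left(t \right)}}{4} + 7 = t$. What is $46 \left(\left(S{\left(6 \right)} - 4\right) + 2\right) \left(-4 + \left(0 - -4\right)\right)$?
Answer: $0$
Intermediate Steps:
$S{\left(t \right)} = -28 + 4 t$
$46 \left(\left(S{\left(6 \right)} - 4\right) + 2\right) \left(-4 + \left(0 - -4\right)\right) = 46 \left(\left(\left(-28 + 4 \cdot 6\right) - 4\right) + 2\right) \left(-4 + \left(0 - -4\right)\right) = 46 \left(\left(\left(-28 + 24\right) - 4\right) + 2\right) \left(-4 + \left(0 + 4\right)\right) = 46 \left(\left(-4 - 4\right) + 2\right) \left(-4 + 4\right) = 46 \left(-8 + 2\right) 0 = 46 \left(\left(-6\right) 0\right) = 46 \cdot 0 = 0$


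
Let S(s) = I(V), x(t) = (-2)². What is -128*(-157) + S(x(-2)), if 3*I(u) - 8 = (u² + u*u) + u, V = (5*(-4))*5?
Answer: 26732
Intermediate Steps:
V = -100 (V = -20*5 = -100)
x(t) = 4
I(u) = 8/3 + u/3 + 2*u²/3 (I(u) = 8/3 + ((u² + u*u) + u)/3 = 8/3 + ((u² + u²) + u)/3 = 8/3 + (2*u² + u)/3 = 8/3 + (u + 2*u²)/3 = 8/3 + (u/3 + 2*u²/3) = 8/3 + u/3 + 2*u²/3)
S(s) = 6636 (S(s) = 8/3 + (⅓)*(-100) + (⅔)*(-100)² = 8/3 - 100/3 + (⅔)*10000 = 8/3 - 100/3 + 20000/3 = 6636)
-128*(-157) + S(x(-2)) = -128*(-157) + 6636 = 20096 + 6636 = 26732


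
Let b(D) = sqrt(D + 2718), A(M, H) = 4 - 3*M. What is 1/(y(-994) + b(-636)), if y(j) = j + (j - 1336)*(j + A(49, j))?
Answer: 1324108/3506523990287 - sqrt(2082)/7013047980574 ≈ 3.7761e-7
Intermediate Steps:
b(D) = sqrt(2718 + D)
y(j) = j + (-1336 + j)*(-143 + j) (y(j) = j + (j - 1336)*(j + (4 - 3*49)) = j + (-1336 + j)*(j + (4 - 147)) = j + (-1336 + j)*(j - 143) = j + (-1336 + j)*(-143 + j))
1/(y(-994) + b(-636)) = 1/((191048 + (-994)**2 - 1478*(-994)) + sqrt(2718 - 636)) = 1/((191048 + 988036 + 1469132) + sqrt(2082)) = 1/(2648216 + sqrt(2082))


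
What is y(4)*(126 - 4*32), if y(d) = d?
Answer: -8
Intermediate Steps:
y(4)*(126 - 4*32) = 4*(126 - 4*32) = 4*(126 - 128) = 4*(-2) = -8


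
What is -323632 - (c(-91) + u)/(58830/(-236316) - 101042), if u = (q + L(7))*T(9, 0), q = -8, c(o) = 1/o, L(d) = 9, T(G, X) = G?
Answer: -117202730549240956/362148151547 ≈ -3.2363e+5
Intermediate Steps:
u = 9 (u = (-8 + 9)*9 = 1*9 = 9)
-323632 - (c(-91) + u)/(58830/(-236316) - 101042) = -323632 - (1/(-91) + 9)/(58830/(-236316) - 101042) = -323632 - (-1/91 + 9)/(58830*(-1/236316) - 101042) = -323632 - 818/(91*(-9805/39386 - 101042)) = -323632 - 818/(91*(-3979650017/39386)) = -323632 - 818*(-39386)/(91*3979650017) = -323632 - 1*(-32217748/362148151547) = -323632 + 32217748/362148151547 = -117202730549240956/362148151547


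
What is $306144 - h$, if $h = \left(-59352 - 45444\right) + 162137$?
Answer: $248803$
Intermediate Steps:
$h = 57341$ ($h = \left(-59352 - 45444\right) + 162137 = -104796 + 162137 = 57341$)
$306144 - h = 306144 - 57341 = 248803$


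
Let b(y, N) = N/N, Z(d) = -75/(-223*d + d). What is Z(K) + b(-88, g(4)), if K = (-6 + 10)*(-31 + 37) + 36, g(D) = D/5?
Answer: 893/888 ≈ 1.0056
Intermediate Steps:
g(D) = D/5 (g(D) = D*(⅕) = D/5)
K = 60 (K = 4*6 + 36 = 24 + 36 = 60)
Z(d) = 25/(74*d) (Z(d) = -75*(-1/(222*d)) = -(-25)/(74*d) = 25/(74*d))
b(y, N) = 1
Z(K) + b(-88, g(4)) = (25/74)/60 + 1 = (25/74)*(1/60) + 1 = 5/888 + 1 = 893/888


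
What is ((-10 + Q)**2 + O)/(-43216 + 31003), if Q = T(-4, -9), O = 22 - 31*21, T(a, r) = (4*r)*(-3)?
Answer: -8975/12213 ≈ -0.73487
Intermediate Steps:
T(a, r) = -12*r
O = -629 (O = 22 - 651 = -629)
Q = 108 (Q = -12*(-9) = 108)
((-10 + Q)**2 + O)/(-43216 + 31003) = ((-10 + 108)**2 - 629)/(-43216 + 31003) = (98**2 - 629)/(-12213) = (9604 - 629)*(-1/12213) = 8975*(-1/12213) = -8975/12213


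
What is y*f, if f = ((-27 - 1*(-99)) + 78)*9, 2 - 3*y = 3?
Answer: -450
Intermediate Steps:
y = -⅓ (y = ⅔ - ⅓*3 = ⅔ - 1 = -⅓ ≈ -0.33333)
f = 1350 (f = ((-27 + 99) + 78)*9 = (72 + 78)*9 = 150*9 = 1350)
y*f = -⅓*1350 = -450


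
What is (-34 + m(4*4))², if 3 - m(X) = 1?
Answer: 1024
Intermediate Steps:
m(X) = 2 (m(X) = 3 - 1*1 = 3 - 1 = 2)
(-34 + m(4*4))² = (-34 + 2)² = (-32)² = 1024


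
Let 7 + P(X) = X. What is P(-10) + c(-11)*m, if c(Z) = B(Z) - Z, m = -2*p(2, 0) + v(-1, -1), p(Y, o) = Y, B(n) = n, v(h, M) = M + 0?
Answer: -17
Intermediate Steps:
v(h, M) = M
P(X) = -7 + X
m = -5 (m = -2*2 - 1 = -4 - 1 = -5)
c(Z) = 0 (c(Z) = Z - Z = 0)
P(-10) + c(-11)*m = (-7 - 10) + 0*(-5) = -17 + 0 = -17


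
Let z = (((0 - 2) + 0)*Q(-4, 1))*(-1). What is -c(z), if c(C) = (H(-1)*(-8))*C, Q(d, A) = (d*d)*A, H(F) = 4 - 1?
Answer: 768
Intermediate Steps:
H(F) = 3
Q(d, A) = A*d² (Q(d, A) = d²*A = A*d²)
z = 32 (z = (((0 - 2) + 0)*(1*(-4)²))*(-1) = ((-2 + 0)*(1*16))*(-1) = -2*16*(-1) = -32*(-1) = 32)
c(C) = -24*C (c(C) = (3*(-8))*C = -24*C)
-c(z) = -(-24)*32 = -1*(-768) = 768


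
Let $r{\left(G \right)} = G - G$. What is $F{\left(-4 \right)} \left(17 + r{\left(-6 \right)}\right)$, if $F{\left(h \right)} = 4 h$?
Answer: $-272$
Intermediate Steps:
$r{\left(G \right)} = 0$
$F{\left(-4 \right)} \left(17 + r{\left(-6 \right)}\right) = 4 \left(-4\right) \left(17 + 0\right) = \left(-16\right) 17 = -272$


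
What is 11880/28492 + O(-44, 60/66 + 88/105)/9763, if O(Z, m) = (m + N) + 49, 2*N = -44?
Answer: 33727012019/80320835595 ≈ 0.41990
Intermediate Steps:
N = -22 (N = (½)*(-44) = -22)
O(Z, m) = 27 + m (O(Z, m) = (m - 22) + 49 = (-22 + m) + 49 = 27 + m)
11880/28492 + O(-44, 60/66 + 88/105)/9763 = 11880/28492 + (27 + (60/66 + 88/105))/9763 = 11880*(1/28492) + (27 + (60*(1/66) + 88*(1/105)))*(1/9763) = 2970/7123 + (27 + (10/11 + 88/105))*(1/9763) = 2970/7123 + (27 + 2018/1155)*(1/9763) = 2970/7123 + (33203/1155)*(1/9763) = 2970/7123 + 33203/11276265 = 33727012019/80320835595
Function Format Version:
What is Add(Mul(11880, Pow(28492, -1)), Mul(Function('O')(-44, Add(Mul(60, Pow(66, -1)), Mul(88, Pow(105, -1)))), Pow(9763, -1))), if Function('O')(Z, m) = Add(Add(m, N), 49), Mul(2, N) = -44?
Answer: Rational(33727012019, 80320835595) ≈ 0.41990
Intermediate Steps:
N = -22 (N = Mul(Rational(1, 2), -44) = -22)
Function('O')(Z, m) = Add(27, m) (Function('O')(Z, m) = Add(Add(m, -22), 49) = Add(Add(-22, m), 49) = Add(27, m))
Add(Mul(11880, Pow(28492, -1)), Mul(Function('O')(-44, Add(Mul(60, Pow(66, -1)), Mul(88, Pow(105, -1)))), Pow(9763, -1))) = Add(Mul(11880, Pow(28492, -1)), Mul(Add(27, Add(Mul(60, Pow(66, -1)), Mul(88, Pow(105, -1)))), Pow(9763, -1))) = Add(Mul(11880, Rational(1, 28492)), Mul(Add(27, Add(Mul(60, Rational(1, 66)), Mul(88, Rational(1, 105)))), Rational(1, 9763))) = Add(Rational(2970, 7123), Mul(Add(27, Add(Rational(10, 11), Rational(88, 105))), Rational(1, 9763))) = Add(Rational(2970, 7123), Mul(Add(27, Rational(2018, 1155)), Rational(1, 9763))) = Add(Rational(2970, 7123), Mul(Rational(33203, 1155), Rational(1, 9763))) = Add(Rational(2970, 7123), Rational(33203, 11276265)) = Rational(33727012019, 80320835595)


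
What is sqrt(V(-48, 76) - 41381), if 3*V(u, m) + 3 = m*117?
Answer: I*sqrt(38418) ≈ 196.01*I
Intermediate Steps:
V(u, m) = -1 + 39*m (V(u, m) = -1 + (m*117)/3 = -1 + (117*m)/3 = -1 + 39*m)
sqrt(V(-48, 76) - 41381) = sqrt((-1 + 39*76) - 41381) = sqrt((-1 + 2964) - 41381) = sqrt(2963 - 41381) = sqrt(-38418) = I*sqrt(38418)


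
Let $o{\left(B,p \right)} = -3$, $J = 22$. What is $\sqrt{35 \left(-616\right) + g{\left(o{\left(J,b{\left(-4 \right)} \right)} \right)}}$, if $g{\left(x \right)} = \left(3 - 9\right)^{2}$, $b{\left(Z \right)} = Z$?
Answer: $2 i \sqrt{5381} \approx 146.71 i$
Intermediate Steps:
$g{\left(x \right)} = 36$ ($g{\left(x \right)} = \left(3 - 9\right)^{2} = \left(-6\right)^{2} = 36$)
$\sqrt{35 \left(-616\right) + g{\left(o{\left(J,b{\left(-4 \right)} \right)} \right)}} = \sqrt{35 \left(-616\right) + 36} = \sqrt{-21560 + 36} = \sqrt{-21524} = 2 i \sqrt{5381}$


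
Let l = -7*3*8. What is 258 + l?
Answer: 90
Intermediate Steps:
l = -168 (l = -21*8 = -168)
258 + l = 258 - 168 = 90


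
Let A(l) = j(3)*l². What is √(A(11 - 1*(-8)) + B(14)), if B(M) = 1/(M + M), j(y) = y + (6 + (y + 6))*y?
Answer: √3396295/14 ≈ 131.64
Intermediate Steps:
j(y) = y + y*(12 + y) (j(y) = y + (6 + (6 + y))*y = y + (12 + y)*y = y + y*(12 + y))
B(M) = 1/(2*M)
A(l) = 48*l² (A(l) = (3*(13 + 3))*l² = (3*16)*l² = 48*l²)
√(A(11 - 1*(-8)) + B(14)) = √(48*(11 - 1*(-8))² + (½)/14) = √(48*(11 + 8)² + (½)*(1/14)) = √(48*19² + 1/28) = √(48*361 + 1/28) = √(17328 + 1/28) = √(485185/28) = √3396295/14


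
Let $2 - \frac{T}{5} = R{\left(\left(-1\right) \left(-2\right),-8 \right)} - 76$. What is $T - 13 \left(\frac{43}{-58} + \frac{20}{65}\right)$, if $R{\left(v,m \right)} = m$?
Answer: $\frac{25267}{58} \approx 435.64$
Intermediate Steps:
$T = 430$ ($T = 10 - 5 \left(-8 - 76\right) = 10 - -420 = 10 + 420 = 430$)
$T - 13 \left(\frac{43}{-58} + \frac{20}{65}\right) = 430 - 13 \left(\frac{43}{-58} + \frac{20}{65}\right) = 430 - 13 \left(43 \left(- \frac{1}{58}\right) + 20 \cdot \frac{1}{65}\right) = 430 - 13 \left(- \frac{43}{58} + \frac{4}{13}\right) = 430 - - \frac{327}{58} = 430 + \frac{327}{58} = \frac{25267}{58}$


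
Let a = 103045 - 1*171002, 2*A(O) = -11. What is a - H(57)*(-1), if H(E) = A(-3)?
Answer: -135925/2 ≈ -67963.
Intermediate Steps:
A(O) = -11/2 (A(O) = (½)*(-11) = -11/2)
H(E) = -11/2
a = -67957 (a = 103045 - 171002 = -67957)
a - H(57)*(-1) = -67957 - (-11)*(-1)/2 = -67957 - 1*11/2 = -67957 - 11/2 = -135925/2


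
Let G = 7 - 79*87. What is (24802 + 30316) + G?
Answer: 48252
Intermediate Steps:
G = -6866 (G = 7 - 6873 = -6866)
(24802 + 30316) + G = (24802 + 30316) - 6866 = 55118 - 6866 = 48252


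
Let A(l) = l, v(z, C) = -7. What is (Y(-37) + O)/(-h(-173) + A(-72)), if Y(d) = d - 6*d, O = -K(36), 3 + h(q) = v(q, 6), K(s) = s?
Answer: -149/62 ≈ -2.4032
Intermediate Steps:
h(q) = -10 (h(q) = -3 - 7 = -10)
O = -36 (O = -1*36 = -36)
Y(d) = -5*d
(Y(-37) + O)/(-h(-173) + A(-72)) = (-5*(-37) - 36)/(-1*(-10) - 72) = (185 - 36)/(10 - 72) = 149/(-62) = 149*(-1/62) = -149/62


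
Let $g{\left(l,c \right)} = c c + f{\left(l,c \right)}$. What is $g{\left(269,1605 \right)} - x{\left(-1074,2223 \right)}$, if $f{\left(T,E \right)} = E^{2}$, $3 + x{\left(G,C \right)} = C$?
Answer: $5149830$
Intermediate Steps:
$x{\left(G,C \right)} = -3 + C$
$g{\left(l,c \right)} = 2 c^{2}$ ($g{\left(l,c \right)} = c c + c^{2} = c^{2} + c^{2} = 2 c^{2}$)
$g{\left(269,1605 \right)} - x{\left(-1074,2223 \right)} = 2 \cdot 1605^{2} - \left(-3 + 2223\right) = 2 \cdot 2576025 - 2220 = 5152050 - 2220 = 5149830$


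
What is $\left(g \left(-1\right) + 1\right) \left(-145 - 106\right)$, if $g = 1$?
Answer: $0$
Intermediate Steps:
$\left(g \left(-1\right) + 1\right) \left(-145 - 106\right) = \left(1 \left(-1\right) + 1\right) \left(-145 - 106\right) = \left(-1 + 1\right) \left(-251\right) = 0 \left(-251\right) = 0$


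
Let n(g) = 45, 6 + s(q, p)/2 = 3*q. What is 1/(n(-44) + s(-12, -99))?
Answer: -1/39 ≈ -0.025641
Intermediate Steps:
s(q, p) = -12 + 6*q (s(q, p) = -12 + 2*(3*q) = -12 + 6*q)
1/(n(-44) + s(-12, -99)) = 1/(45 + (-12 + 6*(-12))) = 1/(45 + (-12 - 72)) = 1/(45 - 84) = 1/(-39) = -1/39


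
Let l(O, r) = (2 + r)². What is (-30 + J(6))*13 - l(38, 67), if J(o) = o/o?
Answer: -5138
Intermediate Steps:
J(o) = 1
(-30 + J(6))*13 - l(38, 67) = (-30 + 1)*13 - (2 + 67)² = -29*13 - 1*69² = -377 - 1*4761 = -377 - 4761 = -5138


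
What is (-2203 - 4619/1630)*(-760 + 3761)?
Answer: -10790122509/1630 ≈ -6.6197e+6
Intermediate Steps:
(-2203 - 4619/1630)*(-760 + 3761) = (-2203 - 4619*1/1630)*3001 = (-2203 - 4619/1630)*3001 = -3595509/1630*3001 = -10790122509/1630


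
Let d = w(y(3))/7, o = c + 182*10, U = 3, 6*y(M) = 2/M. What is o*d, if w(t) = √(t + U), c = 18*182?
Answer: 1456*√7/3 ≈ 1284.1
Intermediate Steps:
y(M) = 1/(3*M) (y(M) = (2/M)/6 = 1/(3*M))
c = 3276
w(t) = √(3 + t) (w(t) = √(t + 3) = √(3 + t))
o = 5096 (o = 3276 + 182*10 = 3276 + 1820 = 5096)
d = 2*√7/21 (d = √(3 + (⅓)/3)/7 = √(3 + (⅓)*(⅓))*(⅐) = √(3 + ⅑)*(⅐) = √(28/9)*(⅐) = (2*√7/3)*(⅐) = 2*√7/21 ≈ 0.25198)
o*d = 5096*(2*√7/21) = 1456*√7/3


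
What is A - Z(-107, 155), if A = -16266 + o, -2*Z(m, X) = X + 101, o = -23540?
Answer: -39678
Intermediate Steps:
Z(m, X) = -101/2 - X/2 (Z(m, X) = -(X + 101)/2 = -(101 + X)/2 = -101/2 - X/2)
A = -39806 (A = -16266 - 23540 = -39806)
A - Z(-107, 155) = -39806 - (-101/2 - ½*155) = -39806 - (-101/2 - 155/2) = -39806 - 1*(-128) = -39806 + 128 = -39678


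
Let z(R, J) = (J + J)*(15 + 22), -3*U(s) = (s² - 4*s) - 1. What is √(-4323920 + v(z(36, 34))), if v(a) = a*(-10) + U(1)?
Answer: 2*I*√9785427/3 ≈ 2085.4*I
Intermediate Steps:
U(s) = ⅓ - s²/3 + 4*s/3 (U(s) = -((s² - 4*s) - 1)/3 = -(-1 + s² - 4*s)/3 = ⅓ - s²/3 + 4*s/3)
z(R, J) = 74*J (z(R, J) = (2*J)*37 = 74*J)
v(a) = 4/3 - 10*a (v(a) = a*(-10) + (⅓ - ⅓*1² + (4/3)*1) = -10*a + (⅓ - ⅓*1 + 4/3) = -10*a + (⅓ - ⅓ + 4/3) = -10*a + 4/3 = 4/3 - 10*a)
√(-4323920 + v(z(36, 34))) = √(-4323920 + (4/3 - 740*34)) = √(-4323920 + (4/3 - 10*2516)) = √(-4323920 + (4/3 - 25160)) = √(-4323920 - 75476/3) = √(-13047236/3) = 2*I*√9785427/3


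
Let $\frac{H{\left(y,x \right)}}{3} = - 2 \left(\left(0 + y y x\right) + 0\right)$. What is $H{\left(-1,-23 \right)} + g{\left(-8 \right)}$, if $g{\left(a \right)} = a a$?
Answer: $202$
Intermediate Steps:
$g{\left(a \right)} = a^{2}$
$H{\left(y,x \right)} = - 6 x y^{2}$ ($H{\left(y,x \right)} = 3 \left(- 2 \left(\left(0 + y y x\right) + 0\right)\right) = 3 \left(- 2 \left(\left(0 + y x y\right) + 0\right)\right) = 3 \left(- 2 \left(\left(0 + x y^{2}\right) + 0\right)\right) = 3 \left(- 2 \left(x y^{2} + 0\right)\right) = 3 \left(- 2 x y^{2}\right) = - 6 x y^{2}$)
$H{\left(-1,-23 \right)} + g{\left(-8 \right)} = \left(-6\right) \left(-23\right) \left(-1\right)^{2} + \left(-8\right)^{2} = \left(-6\right) \left(-23\right) 1 + 64 = 138 + 64 = 202$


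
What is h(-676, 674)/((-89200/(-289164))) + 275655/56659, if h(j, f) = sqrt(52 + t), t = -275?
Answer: 275655/56659 + 72291*I*sqrt(223)/22300 ≈ 4.8652 + 48.41*I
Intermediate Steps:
h(j, f) = I*sqrt(223) (h(j, f) = sqrt(52 - 275) = sqrt(-223) = I*sqrt(223))
h(-676, 674)/((-89200/(-289164))) + 275655/56659 = (I*sqrt(223))/((-89200/(-289164))) + 275655/56659 = (I*sqrt(223))/((-89200*(-1/289164))) + 275655*(1/56659) = (I*sqrt(223))/(22300/72291) + 275655/56659 = (I*sqrt(223))*(72291/22300) + 275655/56659 = 72291*I*sqrt(223)/22300 + 275655/56659 = 275655/56659 + 72291*I*sqrt(223)/22300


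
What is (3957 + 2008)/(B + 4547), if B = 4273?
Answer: 1193/1764 ≈ 0.67630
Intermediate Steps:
(3957 + 2008)/(B + 4547) = (3957 + 2008)/(4273 + 4547) = 5965/8820 = 5965*(1/8820) = 1193/1764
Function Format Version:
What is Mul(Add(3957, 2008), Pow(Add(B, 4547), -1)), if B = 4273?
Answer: Rational(1193, 1764) ≈ 0.67630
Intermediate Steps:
Mul(Add(3957, 2008), Pow(Add(B, 4547), -1)) = Mul(Add(3957, 2008), Pow(Add(4273, 4547), -1)) = Mul(5965, Pow(8820, -1)) = Mul(5965, Rational(1, 8820)) = Rational(1193, 1764)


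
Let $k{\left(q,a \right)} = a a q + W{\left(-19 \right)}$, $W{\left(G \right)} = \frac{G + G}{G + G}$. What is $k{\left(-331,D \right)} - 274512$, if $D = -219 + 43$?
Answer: $-10527567$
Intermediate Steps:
$D = -176$
$W{\left(G \right)} = 1$ ($W{\left(G \right)} = \frac{2 G}{2 G} = 2 G \frac{1}{2 G} = 1$)
$k{\left(q,a \right)} = 1 + q a^{2}$ ($k{\left(q,a \right)} = a a q + 1 = a^{2} q + 1 = q a^{2} + 1 = 1 + q a^{2}$)
$k{\left(-331,D \right)} - 274512 = \left(1 - 331 \left(-176\right)^{2}\right) - 274512 = \left(1 - 10253056\right) - 274512 = -10253055 - 274512 = -10527567$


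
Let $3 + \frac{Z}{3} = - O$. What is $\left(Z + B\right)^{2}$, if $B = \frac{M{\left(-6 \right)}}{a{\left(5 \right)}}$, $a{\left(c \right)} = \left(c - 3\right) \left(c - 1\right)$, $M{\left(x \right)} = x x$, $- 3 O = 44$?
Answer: $\frac{6241}{4} \approx 1560.3$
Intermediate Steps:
$O = - \frac{44}{3}$ ($O = \left(- \frac{1}{3}\right) 44 = - \frac{44}{3} \approx -14.667$)
$M{\left(x \right)} = x^{2}$
$Z = 35$ ($Z = -9 + 3 \left(\left(-1\right) \left(- \frac{44}{3}\right)\right) = -9 + 3 \cdot \frac{44}{3} = -9 + 44 = 35$)
$a{\left(c \right)} = \left(-1 + c\right) \left(-3 + c\right)$ ($a{\left(c \right)} = \left(-3 + c\right) \left(-1 + c\right) = \left(-1 + c\right) \left(-3 + c\right)$)
$B = \frac{9}{2}$ ($B = \frac{\left(-6\right)^{2}}{3 + 5^{2} - 20} = \frac{36}{3 + 25 - 20} = \frac{36}{8} = 36 \cdot \frac{1}{8} = \frac{9}{2} \approx 4.5$)
$\left(Z + B\right)^{2} = \left(35 + \frac{9}{2}\right)^{2} = \left(\frac{79}{2}\right)^{2} = \frac{6241}{4}$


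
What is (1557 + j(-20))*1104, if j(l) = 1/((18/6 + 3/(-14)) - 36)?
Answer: 266428688/155 ≈ 1.7189e+6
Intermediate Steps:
j(l) = -14/465 (j(l) = 1/((18*(⅙) + 3*(-1/14)) - 36) = 1/((3 - 3/14) - 36) = 1/(39/14 - 36) = 1/(-465/14) = -14/465)
(1557 + j(-20))*1104 = (1557 - 14/465)*1104 = (723991/465)*1104 = 266428688/155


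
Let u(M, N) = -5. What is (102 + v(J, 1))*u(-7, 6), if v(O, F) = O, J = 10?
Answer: -560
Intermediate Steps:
(102 + v(J, 1))*u(-7, 6) = (102 + 10)*(-5) = 112*(-5) = -560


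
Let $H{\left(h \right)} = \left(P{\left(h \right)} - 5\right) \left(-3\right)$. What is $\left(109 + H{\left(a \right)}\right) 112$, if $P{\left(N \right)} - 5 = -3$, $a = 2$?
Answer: $13216$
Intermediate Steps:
$P{\left(N \right)} = 2$ ($P{\left(N \right)} = 5 - 3 = 2$)
$H{\left(h \right)} = 9$ ($H{\left(h \right)} = \left(2 - 5\right) \left(-3\right) = \left(-3\right) \left(-3\right) = 9$)
$\left(109 + H{\left(a \right)}\right) 112 = \left(109 + 9\right) 112 = 118 \cdot 112 = 13216$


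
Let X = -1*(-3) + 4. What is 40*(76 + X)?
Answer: 3320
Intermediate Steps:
X = 7 (X = 3 + 4 = 7)
40*(76 + X) = 40*(76 + 7) = 40*83 = 3320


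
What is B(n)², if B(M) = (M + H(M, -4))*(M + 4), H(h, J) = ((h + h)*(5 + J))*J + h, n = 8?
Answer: 331776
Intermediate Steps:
H(h, J) = h + 2*J*h*(5 + J) (H(h, J) = ((2*h)*(5 + J))*J + h = (2*h*(5 + J))*J + h = 2*J*h*(5 + J) + h = h + 2*J*h*(5 + J))
B(M) = -6*M*(4 + M) (B(M) = (M + M*(1 + 2*(-4)² + 10*(-4)))*(M + 4) = (M + M*(1 + 2*16 - 40))*(4 + M) = (M + M*(1 + 32 - 40))*(4 + M) = (M + M*(-7))*(4 + M) = (M - 7*M)*(4 + M) = (-6*M)*(4 + M) = -6*M*(4 + M))
B(n)² = (6*8*(-4 - 1*8))² = (6*8*(-4 - 8))² = (6*8*(-12))² = (-576)² = 331776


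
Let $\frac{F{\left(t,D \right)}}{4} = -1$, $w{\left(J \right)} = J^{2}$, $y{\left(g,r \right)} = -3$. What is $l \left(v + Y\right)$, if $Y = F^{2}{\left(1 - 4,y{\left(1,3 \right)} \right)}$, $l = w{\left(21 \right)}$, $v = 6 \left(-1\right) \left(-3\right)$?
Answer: $14994$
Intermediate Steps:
$F{\left(t,D \right)} = -4$ ($F{\left(t,D \right)} = 4 \left(-1\right) = -4$)
$v = 18$ ($v = \left(-6\right) \left(-3\right) = 18$)
$l = 441$ ($l = 21^{2} = 441$)
$Y = 16$ ($Y = \left(-4\right)^{2} = 16$)
$l \left(v + Y\right) = 441 \left(18 + 16\right) = 441 \cdot 34 = 14994$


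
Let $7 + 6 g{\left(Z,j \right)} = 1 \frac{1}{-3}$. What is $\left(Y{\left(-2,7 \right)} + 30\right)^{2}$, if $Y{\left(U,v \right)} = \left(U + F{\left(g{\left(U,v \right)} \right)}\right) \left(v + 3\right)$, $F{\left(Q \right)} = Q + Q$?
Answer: $\frac{16900}{81} \approx 208.64$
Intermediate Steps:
$g{\left(Z,j \right)} = - \frac{11}{9}$ ($g{\left(Z,j \right)} = - \frac{7}{6} + \frac{1 \frac{1}{-3}}{6} = - \frac{7}{6} + \frac{1 \left(- \frac{1}{3}\right)}{6} = - \frac{7}{6} + \frac{1}{6} \left(- \frac{1}{3}\right) = - \frac{7}{6} - \frac{1}{18} = - \frac{11}{9}$)
$F{\left(Q \right)} = 2 Q$
$Y{\left(U,v \right)} = \left(3 + v\right) \left(- \frac{22}{9} + U\right)$ ($Y{\left(U,v \right)} = \left(U + 2 \left(- \frac{11}{9}\right)\right) \left(v + 3\right) = \left(U - \frac{22}{9}\right) \left(3 + v\right) = \left(- \frac{22}{9} + U\right) \left(3 + v\right) = \left(3 + v\right) \left(- \frac{22}{9} + U\right)$)
$\left(Y{\left(-2,7 \right)} + 30\right)^{2} = \left(\left(- \frac{22}{3} + 3 \left(-2\right) - \frac{154}{9} - 14\right) + 30\right)^{2} = \left(\left(- \frac{22}{3} - 6 - \frac{154}{9} - 14\right) + 30\right)^{2} = \left(- \frac{400}{9} + 30\right)^{2} = \left(- \frac{130}{9}\right)^{2} = \frac{16900}{81}$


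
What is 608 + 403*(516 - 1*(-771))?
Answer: 519269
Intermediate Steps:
608 + 403*(516 - 1*(-771)) = 608 + 403*(516 + 771) = 608 + 403*1287 = 608 + 518661 = 519269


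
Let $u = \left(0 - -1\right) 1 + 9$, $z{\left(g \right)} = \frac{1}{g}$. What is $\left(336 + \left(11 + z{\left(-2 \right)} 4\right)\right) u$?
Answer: $3450$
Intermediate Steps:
$u = 10$ ($u = \left(0 + 1\right) 1 + 9 = 1 \cdot 1 + 9 = 1 + 9 = 10$)
$\left(336 + \left(11 + z{\left(-2 \right)} 4\right)\right) u = \left(336 + \left(11 + \frac{1}{-2} \cdot 4\right)\right) 10 = \left(336 + \left(11 - 2\right)\right) 10 = \left(336 + 9\right) 10 = 345 \cdot 10 = 3450$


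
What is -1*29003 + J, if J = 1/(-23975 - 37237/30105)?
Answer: -20934499191941/721804612 ≈ -29003.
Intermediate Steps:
J = -30105/721804612 (J = 1/(-23975 - 37237*1/30105) = 1/(-23975 - 37237/30105) = 1/(-721804612/30105) = -30105/721804612 ≈ -4.1708e-5)
-1*29003 + J = -1*29003 - 30105/721804612 = -29003 - 30105/721804612 = -20934499191941/721804612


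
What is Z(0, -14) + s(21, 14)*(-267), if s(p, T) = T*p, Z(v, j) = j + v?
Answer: -78512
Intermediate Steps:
Z(0, -14) + s(21, 14)*(-267) = (-14 + 0) + (14*21)*(-267) = -14 + 294*(-267) = -14 - 78498 = -78512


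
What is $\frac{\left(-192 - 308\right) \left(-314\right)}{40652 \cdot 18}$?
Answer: $\frac{19625}{91467} \approx 0.21456$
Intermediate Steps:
$\frac{\left(-192 - 308\right) \left(-314\right)}{40652 \cdot 18} = \frac{\left(-500\right) \left(-314\right)}{731736} = 157000 \cdot \frac{1}{731736} = \frac{19625}{91467}$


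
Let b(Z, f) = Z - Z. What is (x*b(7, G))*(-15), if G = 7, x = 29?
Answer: 0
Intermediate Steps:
b(Z, f) = 0
(x*b(7, G))*(-15) = (29*0)*(-15) = 0*(-15) = 0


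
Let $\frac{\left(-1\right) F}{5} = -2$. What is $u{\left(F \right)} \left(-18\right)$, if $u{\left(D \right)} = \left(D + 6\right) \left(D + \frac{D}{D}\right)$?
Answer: $-3168$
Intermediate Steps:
$F = 10$ ($F = \left(-5\right) \left(-2\right) = 10$)
$u{\left(D \right)} = \left(1 + D\right) \left(6 + D\right)$ ($u{\left(D \right)} = \left(6 + D\right) \left(D + 1\right) = \left(6 + D\right) \left(1 + D\right) = \left(1 + D\right) \left(6 + D\right)$)
$u{\left(F \right)} \left(-18\right) = \left(6 + 10^{2} + 7 \cdot 10\right) \left(-18\right) = \left(6 + 100 + 70\right) \left(-18\right) = 176 \left(-18\right) = -3168$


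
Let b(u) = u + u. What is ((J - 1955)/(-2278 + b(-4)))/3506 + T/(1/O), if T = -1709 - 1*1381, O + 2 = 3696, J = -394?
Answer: -10164850576779/890524 ≈ -1.1414e+7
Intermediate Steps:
O = 3694 (O = -2 + 3696 = 3694)
b(u) = 2*u
T = -3090 (T = -1709 - 1381 = -3090)
((J - 1955)/(-2278 + b(-4)))/3506 + T/(1/O) = ((-394 - 1955)/(-2278 + 2*(-4)))/3506 - 3090/(1/3694) = -2349/(-2278 - 8)*(1/3506) - 3090/1/3694 = -2349/(-2286)*(1/3506) - 3090*3694 = -2349*(-1/2286)*(1/3506) - 11414460 = (261/254)*(1/3506) - 11414460 = 261/890524 - 11414460 = -10164850576779/890524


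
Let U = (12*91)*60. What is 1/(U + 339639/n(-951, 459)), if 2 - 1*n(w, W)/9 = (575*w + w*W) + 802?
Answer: 2947602/193126996253 ≈ 1.5263e-5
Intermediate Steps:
n(w, W) = -7200 - 5175*w - 9*W*w (n(w, W) = 18 - 9*((575*w + w*W) + 802) = 18 - 9*((575*w + W*w) + 802) = 18 - 9*(802 + 575*w + W*w) = 18 + (-7218 - 5175*w - 9*W*w) = -7200 - 5175*w - 9*W*w)
U = 65520 (U = 1092*60 = 65520)
1/(U + 339639/n(-951, 459)) = 1/(65520 + 339639/(-7200 - 5175*(-951) - 9*459*(-951))) = 1/(65520 + 339639/(-7200 + 4921425 + 3928581)) = 1/(65520 + 339639/8842806) = 1/(65520 + 339639*(1/8842806)) = 1/(65520 + 113213/2947602) = 1/(193126996253/2947602) = 2947602/193126996253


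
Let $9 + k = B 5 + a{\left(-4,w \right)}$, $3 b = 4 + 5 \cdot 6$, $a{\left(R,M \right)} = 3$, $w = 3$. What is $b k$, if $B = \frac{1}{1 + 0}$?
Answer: $- \frac{34}{3} \approx -11.333$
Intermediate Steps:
$B = 1$ ($B = 1^{-1} = 1$)
$b = \frac{34}{3}$ ($b = \frac{4 + 5 \cdot 6}{3} = \frac{4 + 30}{3} = \frac{1}{3} \cdot 34 = \frac{34}{3} \approx 11.333$)
$k = -1$ ($k = -9 + \left(1 \cdot 5 + 3\right) = -9 + \left(5 + 3\right) = -9 + 8 = -1$)
$b k = \frac{34}{3} \left(-1\right) = - \frac{34}{3}$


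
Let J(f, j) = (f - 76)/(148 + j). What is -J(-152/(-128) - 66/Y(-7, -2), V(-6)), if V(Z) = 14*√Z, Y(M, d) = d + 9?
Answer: 69819/129248 - 1887*I*√6/36928 ≈ 0.54019 - 0.12517*I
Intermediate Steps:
Y(M, d) = 9 + d
J(f, j) = (-76 + f)/(148 + j)
-J(-152/(-128) - 66/Y(-7, -2), V(-6)) = -(-76 + (-152/(-128) - 66/(9 - 2)))/(148 + 14*√(-6)) = -(-76 + (-152*(-1/128) - 66/7))/(148 + 14*(I*√6)) = -(-76 + (19/16 - 66*⅐))/(148 + 14*I*√6) = -(-76 + (19/16 - 66/7))/(148 + 14*I*√6) = -(-76 - 923/112)/(148 + 14*I*√6) = -(-9435)/((148 + 14*I*√6)*112) = -(-9435)/(112*(148 + 14*I*√6)) = 9435/(112*(148 + 14*I*√6))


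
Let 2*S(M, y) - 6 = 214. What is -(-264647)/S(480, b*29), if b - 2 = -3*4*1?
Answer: 264647/110 ≈ 2405.9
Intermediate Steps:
b = -10 (b = 2 - 3*4*1 = 2 - 12*1 = 2 - 12 = -10)
S(M, y) = 110 (S(M, y) = 3 + (½)*214 = 3 + 107 = 110)
-(-264647)/S(480, b*29) = -(-264647)/110 = -1*(-264647/110) = 264647/110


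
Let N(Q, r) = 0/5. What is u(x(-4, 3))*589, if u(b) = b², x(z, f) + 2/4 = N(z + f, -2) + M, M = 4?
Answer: 28861/4 ≈ 7215.3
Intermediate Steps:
N(Q, r) = 0 (N(Q, r) = 0*(⅕) = 0)
x(z, f) = 7/2 (x(z, f) = -½ + (0 + 4) = -½ + 4 = 7/2)
u(x(-4, 3))*589 = (7/2)²*589 = (49/4)*589 = 28861/4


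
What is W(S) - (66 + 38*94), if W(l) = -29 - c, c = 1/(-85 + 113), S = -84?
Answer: -102677/28 ≈ -3667.0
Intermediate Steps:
c = 1/28 ≈ 0.035714
W(l) = -813/28 (W(l) = -29 - 1*1/28 = -29 - 1/28 = -813/28)
W(S) - (66 + 38*94) = -813/28 - (66 + 38*94) = -813/28 - (66 + 3572) = -813/28 - 1*3638 = -813/28 - 3638 = -102677/28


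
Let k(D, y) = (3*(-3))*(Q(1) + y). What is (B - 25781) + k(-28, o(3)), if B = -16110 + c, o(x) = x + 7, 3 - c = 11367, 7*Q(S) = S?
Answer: -373424/7 ≈ -53346.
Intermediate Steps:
Q(S) = S/7
c = -11364 (c = 3 - 1*11367 = 3 - 11367 = -11364)
o(x) = 7 + x
k(D, y) = -9/7 - 9*y (k(D, y) = (3*(-3))*((⅐)*1 + y) = -9*(⅐ + y) = -9/7 - 9*y)
B = -27474 (B = -16110 - 11364 = -27474)
(B - 25781) + k(-28, o(3)) = (-27474 - 25781) + (-9/7 - 9*(7 + 3)) = -53255 + (-9/7 - 9*10) = -53255 + (-9/7 - 90) = -53255 - 639/7 = -373424/7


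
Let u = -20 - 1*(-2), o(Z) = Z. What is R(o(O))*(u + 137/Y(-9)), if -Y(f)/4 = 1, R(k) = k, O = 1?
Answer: -209/4 ≈ -52.250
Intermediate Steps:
Y(f) = -4 (Y(f) = -4*1 = -4)
u = -18 (u = -20 + 2 = -18)
R(o(O))*(u + 137/Y(-9)) = 1*(-18 + 137/(-4)) = 1*(-18 + 137*(-1/4)) = 1*(-18 - 137/4) = 1*(-209/4) = -209/4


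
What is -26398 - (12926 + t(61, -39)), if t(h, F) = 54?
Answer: -39378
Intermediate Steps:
-26398 - (12926 + t(61, -39)) = -26398 - (12926 + 54) = -26398 - 1*12980 = -26398 - 12980 = -39378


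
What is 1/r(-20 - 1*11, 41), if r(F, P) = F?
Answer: -1/31 ≈ -0.032258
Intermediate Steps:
1/r(-20 - 1*11, 41) = 1/(-20 - 1*11) = 1/(-20 - 11) = 1/(-31) = -1/31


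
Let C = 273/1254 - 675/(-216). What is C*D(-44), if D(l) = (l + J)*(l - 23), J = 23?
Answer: 7863723/1672 ≈ 4703.2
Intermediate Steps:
C = 5589/1672 (C = 273*(1/1254) - 675*(-1/216) = 91/418 + 25/8 = 5589/1672 ≈ 3.3427)
D(l) = (-23 + l)*(23 + l) (D(l) = (l + 23)*(l - 23) = (23 + l)*(-23 + l) = (-23 + l)*(23 + l))
C*D(-44) = 5589*(-529 + (-44)**2)/1672 = 5589*(-529 + 1936)/1672 = (5589/1672)*1407 = 7863723/1672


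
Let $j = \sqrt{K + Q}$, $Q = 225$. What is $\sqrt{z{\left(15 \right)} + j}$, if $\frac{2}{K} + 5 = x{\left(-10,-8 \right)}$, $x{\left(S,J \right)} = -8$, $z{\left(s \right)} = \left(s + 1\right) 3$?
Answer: $\frac{\sqrt{8112 + 13 \sqrt{37999}}}{13} \approx 7.9369$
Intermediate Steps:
$z{\left(s \right)} = 3 + 3 s$ ($z{\left(s \right)} = \left(1 + s\right) 3 = 3 + 3 s$)
$K = - \frac{2}{13}$ ($K = \frac{2}{-5 - 8} = \frac{2}{-13} = 2 \left(- \frac{1}{13}\right) = - \frac{2}{13} \approx -0.15385$)
$j = \frac{\sqrt{37999}}{13}$ ($j = \sqrt{- \frac{2}{13} + 225} = \sqrt{\frac{2923}{13}} = \frac{\sqrt{37999}}{13} \approx 14.995$)
$\sqrt{z{\left(15 \right)} + j} = \sqrt{\left(3 + 3 \cdot 15\right) + \frac{\sqrt{37999}}{13}} = \sqrt{\left(3 + 45\right) + \frac{\sqrt{37999}}{13}} = \sqrt{48 + \frac{\sqrt{37999}}{13}}$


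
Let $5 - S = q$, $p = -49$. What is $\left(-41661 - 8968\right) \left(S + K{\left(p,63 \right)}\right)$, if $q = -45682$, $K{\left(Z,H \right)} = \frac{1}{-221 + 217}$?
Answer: $- \frac{9252297863}{4} \approx -2.3131 \cdot 10^{9}$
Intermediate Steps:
$K{\left(Z,H \right)} = - \frac{1}{4}$ ($K{\left(Z,H \right)} = \frac{1}{-4} = - \frac{1}{4}$)
$S = 45687$ ($S = 5 - -45682 = 5 + 45682 = 45687$)
$\left(-41661 - 8968\right) \left(S + K{\left(p,63 \right)}\right) = \left(-41661 - 8968\right) \left(45687 - \frac{1}{4}\right) = \left(-50629\right) \frac{182747}{4} = - \frac{9252297863}{4}$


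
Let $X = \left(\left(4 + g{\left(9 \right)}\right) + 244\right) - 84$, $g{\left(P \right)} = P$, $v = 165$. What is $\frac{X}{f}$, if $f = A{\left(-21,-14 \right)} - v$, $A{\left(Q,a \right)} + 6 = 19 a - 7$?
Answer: $- \frac{173}{444} \approx -0.38964$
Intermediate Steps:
$A{\left(Q,a \right)} = -13 + 19 a$ ($A{\left(Q,a \right)} = -6 + \left(19 a - 7\right) = -6 + \left(-7 + 19 a\right) = -13 + 19 a$)
$X = 173$ ($X = \left(\left(4 + 9\right) + 244\right) - 84 = \left(13 + 244\right) - 84 = 257 - 84 = 173$)
$f = -444$ ($f = \left(-13 + 19 \left(-14\right)\right) - 165 = \left(-13 - 266\right) - 165 = -279 - 165 = -444$)
$\frac{X}{f} = \frac{173}{-444} = 173 \left(- \frac{1}{444}\right) = - \frac{173}{444}$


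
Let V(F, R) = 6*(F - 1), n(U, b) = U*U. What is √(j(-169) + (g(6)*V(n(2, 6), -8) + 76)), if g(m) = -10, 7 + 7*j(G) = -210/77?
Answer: I*√624855/77 ≈ 10.266*I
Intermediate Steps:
j(G) = -107/77 (j(G) = -1 + (-210/77)/7 = -1 + (-210*1/77)/7 = -1 + (⅐)*(-30/11) = -1 - 30/77 = -107/77)
n(U, b) = U²
V(F, R) = -6 + 6*F (V(F, R) = 6*(-1 + F) = -6 + 6*F)
√(j(-169) + (g(6)*V(n(2, 6), -8) + 76)) = √(-107/77 + (-10*(-6 + 6*2²) + 76)) = √(-107/77 + (-10*(-6 + 6*4) + 76)) = √(-107/77 + (-10*(-6 + 24) + 76)) = √(-107/77 + (-10*18 + 76)) = √(-107/77 + (-180 + 76)) = √(-107/77 - 104) = √(-8115/77) = I*√624855/77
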